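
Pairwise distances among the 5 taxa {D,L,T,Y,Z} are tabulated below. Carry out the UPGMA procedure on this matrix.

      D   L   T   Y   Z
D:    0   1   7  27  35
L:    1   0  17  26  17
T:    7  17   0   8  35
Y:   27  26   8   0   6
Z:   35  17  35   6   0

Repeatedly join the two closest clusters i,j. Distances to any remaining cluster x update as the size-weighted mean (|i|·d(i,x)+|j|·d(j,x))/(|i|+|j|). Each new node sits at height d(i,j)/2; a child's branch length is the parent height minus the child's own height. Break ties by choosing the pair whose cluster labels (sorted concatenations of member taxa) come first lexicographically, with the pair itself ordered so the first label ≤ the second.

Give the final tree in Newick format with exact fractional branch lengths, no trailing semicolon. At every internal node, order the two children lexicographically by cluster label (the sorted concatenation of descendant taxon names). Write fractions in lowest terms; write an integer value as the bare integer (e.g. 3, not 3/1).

1. join D+L (d=1) ⇒ DL; edges |D|=1/2, |L|=1/2
  updated: d(DL,T)=12, d(DL,Y)=53/2, d(DL,Z)=26
2. join Y+Z (d=6) ⇒ YZ; edges |Y|=3, |Z|=3
  updated: d(DL,YZ)=105/4, d(T,YZ)=43/2
3. join DL+T (d=12) ⇒ DLT; edges |DL|=11/2, |T|=6
  updated: d(DLT,YZ)=74/3
4. join DLT+YZ (d=74/3) ⇒ DLTYZ; edges |DLT|=19/3, |YZ|=28/3
final tree: (((D:1/2,L:1/2):11/2,T:6):19/3,(Y:3,Z:3):28/3)
total length: 205/6

(((D:1/2,L:1/2):11/2,T:6):19/3,(Y:3,Z:3):28/3)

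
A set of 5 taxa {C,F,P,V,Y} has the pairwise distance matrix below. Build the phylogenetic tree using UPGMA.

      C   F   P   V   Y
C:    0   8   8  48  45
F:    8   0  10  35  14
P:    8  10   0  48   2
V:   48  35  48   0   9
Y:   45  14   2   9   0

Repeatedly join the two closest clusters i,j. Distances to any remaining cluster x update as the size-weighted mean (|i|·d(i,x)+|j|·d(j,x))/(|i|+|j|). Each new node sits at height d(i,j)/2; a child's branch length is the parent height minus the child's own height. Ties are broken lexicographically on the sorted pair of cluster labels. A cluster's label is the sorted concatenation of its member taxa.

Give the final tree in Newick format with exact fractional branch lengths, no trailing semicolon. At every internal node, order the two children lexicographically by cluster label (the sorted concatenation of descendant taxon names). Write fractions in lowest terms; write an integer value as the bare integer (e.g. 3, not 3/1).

(((C:4,F:4):45/8,(P:1,Y:1):69/8):63/8,V:35/2)

step 1: merge (P,Y) at d=2; branch lengths P→1, Y→1; new cluster PY
  updated: d(C,PY)=53/2, d(F,PY)=12, d(PY,V)=57/2
step 2: merge (C,F) at d=8; branch lengths C→4, F→4; new cluster CF
  updated: d(CF,PY)=77/4, d(CF,V)=83/2
step 3: merge (CF,PY) at d=77/4; branch lengths CF→45/8, PY→69/8; new cluster CFPY
  updated: d(CFPY,V)=35
step 4: merge (CFPY,V) at d=35; branch lengths CFPY→63/8, V→35/2; new cluster CFPVY
final tree: (((C:4,F:4):45/8,(P:1,Y:1):69/8):63/8,V:35/2)
total length: 397/8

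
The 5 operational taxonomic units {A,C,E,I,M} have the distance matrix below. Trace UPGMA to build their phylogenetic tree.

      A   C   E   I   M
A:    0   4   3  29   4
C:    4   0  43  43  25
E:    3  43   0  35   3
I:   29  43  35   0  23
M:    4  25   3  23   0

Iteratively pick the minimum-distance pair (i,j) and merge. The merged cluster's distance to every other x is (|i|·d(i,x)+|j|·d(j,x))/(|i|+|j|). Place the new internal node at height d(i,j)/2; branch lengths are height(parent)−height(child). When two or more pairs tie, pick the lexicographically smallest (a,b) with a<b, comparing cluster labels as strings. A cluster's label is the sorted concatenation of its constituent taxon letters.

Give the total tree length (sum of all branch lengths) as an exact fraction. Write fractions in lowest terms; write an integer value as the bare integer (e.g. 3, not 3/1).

191/4

iteration 1: select A,E (d=3); attach at lengths (3/2, 3/2); label the merged cluster AE
  updated: d(AE,C)=47/2, d(AE,I)=32, d(AE,M)=7/2
iteration 2: select AE,M (d=7/2); attach at lengths (1/4, 7/4); label the merged cluster AEM
  updated: d(AEM,C)=24, d(AEM,I)=29
iteration 3: select AEM,C (d=24); attach at lengths (41/4, 12); label the merged cluster ACEM
  updated: d(ACEM,I)=65/2
iteration 4: select ACEM,I (d=65/2); attach at lengths (17/4, 65/4); label the merged cluster ACEIM
final tree: ((((A:3/2,E:3/2):1/4,M:7/4):41/4,C:12):17/4,I:65/4)
total length: 191/4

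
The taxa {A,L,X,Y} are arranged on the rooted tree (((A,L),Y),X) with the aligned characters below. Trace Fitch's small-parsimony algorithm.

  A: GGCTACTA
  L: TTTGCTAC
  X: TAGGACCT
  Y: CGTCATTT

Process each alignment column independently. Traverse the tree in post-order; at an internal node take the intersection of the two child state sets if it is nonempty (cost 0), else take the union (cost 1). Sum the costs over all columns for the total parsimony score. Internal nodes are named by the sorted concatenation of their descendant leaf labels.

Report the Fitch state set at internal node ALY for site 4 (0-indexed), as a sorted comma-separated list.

site 0, node AL: A={G} ∪ L={T} → {G,T} (+1)
site 0, node ALY: AL={G,T} ∪ Y={C} → {C,G,T} (+1)
site 0, node ALXY: ALY={C,G,T} ∩ X={T} → {T} (+0)
site 1, node AL: A={G} ∪ L={T} → {G,T} (+1)
site 1, node ALY: AL={G,T} ∩ Y={G} → {G} (+0)
site 1, node ALXY: ALY={G} ∪ X={A} → {A,G} (+1)
site 2, node AL: A={C} ∪ L={T} → {C,T} (+1)
site 2, node ALY: AL={C,T} ∩ Y={T} → {T} (+0)
site 2, node ALXY: ALY={T} ∪ X={G} → {G,T} (+1)
site 3, node AL: A={T} ∪ L={G} → {G,T} (+1)
site 3, node ALY: AL={G,T} ∪ Y={C} → {C,G,T} (+1)
site 3, node ALXY: ALY={C,G,T} ∩ X={G} → {G} (+0)
site 4, node AL: A={A} ∪ L={C} → {A,C} (+1)
site 4, node ALY: AL={A,C} ∩ Y={A} → {A} (+0)
site 4, node ALXY: ALY={A} ∩ X={A} → {A} (+0)
site 5, node AL: A={C} ∪ L={T} → {C,T} (+1)
site 5, node ALY: AL={C,T} ∩ Y={T} → {T} (+0)
site 5, node ALXY: ALY={T} ∪ X={C} → {C,T} (+1)
site 6, node AL: A={T} ∪ L={A} → {A,T} (+1)
site 6, node ALY: AL={A,T} ∩ Y={T} → {T} (+0)
site 6, node ALXY: ALY={T} ∪ X={C} → {C,T} (+1)
site 7, node AL: A={A} ∪ L={C} → {A,C} (+1)
site 7, node ALY: AL={A,C} ∪ Y={T} → {A,C,T} (+1)
site 7, node ALXY: ALY={A,C,T} ∩ X={T} → {T} (+0)
per-site changes: [2, 2, 2, 2, 1, 2, 2, 2]; total = 15

A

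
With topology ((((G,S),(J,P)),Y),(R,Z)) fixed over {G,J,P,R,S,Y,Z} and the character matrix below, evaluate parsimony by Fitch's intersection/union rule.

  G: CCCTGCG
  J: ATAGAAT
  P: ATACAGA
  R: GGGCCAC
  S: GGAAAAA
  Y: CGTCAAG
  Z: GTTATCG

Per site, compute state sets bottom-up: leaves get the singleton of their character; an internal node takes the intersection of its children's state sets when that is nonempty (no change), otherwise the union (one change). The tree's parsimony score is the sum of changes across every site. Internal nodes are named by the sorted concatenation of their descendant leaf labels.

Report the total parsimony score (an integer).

23

GS@0: {C} ∪ {G} = {C,G} (union, +1)
JP@0: {A} ∩ {A} = {A} (intersection, +0)
GJPS@0: {C,G} ∪ {A} = {A,C,G} (union, +1)
GJPSY@0: {A,C,G} ∩ {C} = {C} (intersection, +0)
RZ@0: {G} ∩ {G} = {G} (intersection, +0)
GJPRSYZ@0: {C} ∪ {G} = {C,G} (union, +1)
GS@1: {C} ∪ {G} = {C,G} (union, +1)
JP@1: {T} ∩ {T} = {T} (intersection, +0)
GJPS@1: {C,G} ∪ {T} = {C,G,T} (union, +1)
GJPSY@1: {C,G,T} ∩ {G} = {G} (intersection, +0)
RZ@1: {G} ∪ {T} = {G,T} (union, +1)
GJPRSYZ@1: {G} ∩ {G,T} = {G} (intersection, +0)
GS@2: {C} ∪ {A} = {A,C} (union, +1)
JP@2: {A} ∩ {A} = {A} (intersection, +0)
GJPS@2: {A,C} ∩ {A} = {A} (intersection, +0)
GJPSY@2: {A} ∪ {T} = {A,T} (union, +1)
RZ@2: {G} ∪ {T} = {G,T} (union, +1)
GJPRSYZ@2: {A,T} ∩ {G,T} = {T} (intersection, +0)
GS@3: {T} ∪ {A} = {A,T} (union, +1)
JP@3: {G} ∪ {C} = {C,G} (union, +1)
GJPS@3: {A,T} ∪ {C,G} = {A,C,G,T} (union, +1)
GJPSY@3: {A,C,G,T} ∩ {C} = {C} (intersection, +0)
RZ@3: {C} ∪ {A} = {A,C} (union, +1)
GJPRSYZ@3: {C} ∩ {A,C} = {C} (intersection, +0)
GS@4: {G} ∪ {A} = {A,G} (union, +1)
JP@4: {A} ∩ {A} = {A} (intersection, +0)
GJPS@4: {A,G} ∩ {A} = {A} (intersection, +0)
GJPSY@4: {A} ∩ {A} = {A} (intersection, +0)
RZ@4: {C} ∪ {T} = {C,T} (union, +1)
GJPRSYZ@4: {A} ∪ {C,T} = {A,C,T} (union, +1)
GS@5: {C} ∪ {A} = {A,C} (union, +1)
JP@5: {A} ∪ {G} = {A,G} (union, +1)
GJPS@5: {A,C} ∩ {A,G} = {A} (intersection, +0)
GJPSY@5: {A} ∩ {A} = {A} (intersection, +0)
RZ@5: {A} ∪ {C} = {A,C} (union, +1)
GJPRSYZ@5: {A} ∩ {A,C} = {A} (intersection, +0)
GS@6: {G} ∪ {A} = {A,G} (union, +1)
JP@6: {T} ∪ {A} = {A,T} (union, +1)
GJPS@6: {A,G} ∩ {A,T} = {A} (intersection, +0)
GJPSY@6: {A} ∪ {G} = {A,G} (union, +1)
RZ@6: {C} ∪ {G} = {C,G} (union, +1)
GJPRSYZ@6: {A,G} ∩ {C,G} = {G} (intersection, +0)
per-site changes: [3, 3, 3, 4, 3, 3, 4]; total = 23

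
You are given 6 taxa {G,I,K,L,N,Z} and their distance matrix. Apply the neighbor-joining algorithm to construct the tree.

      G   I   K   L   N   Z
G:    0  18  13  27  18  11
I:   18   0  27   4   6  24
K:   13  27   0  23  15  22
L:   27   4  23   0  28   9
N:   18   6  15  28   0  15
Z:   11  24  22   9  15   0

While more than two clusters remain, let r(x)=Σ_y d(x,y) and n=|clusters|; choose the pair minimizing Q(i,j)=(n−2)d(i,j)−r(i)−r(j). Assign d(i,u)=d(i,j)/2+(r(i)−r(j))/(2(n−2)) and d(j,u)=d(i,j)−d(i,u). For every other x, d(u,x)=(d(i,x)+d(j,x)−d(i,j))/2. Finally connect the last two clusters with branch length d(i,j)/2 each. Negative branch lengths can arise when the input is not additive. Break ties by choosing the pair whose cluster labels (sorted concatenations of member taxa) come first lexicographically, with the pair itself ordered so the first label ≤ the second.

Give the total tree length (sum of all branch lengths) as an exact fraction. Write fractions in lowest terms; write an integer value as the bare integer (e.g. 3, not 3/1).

689/16

iteration 1: select I,L (d=4, Q=-154); attach at lengths (1/2, 7/2); label the merged cluster IL
  updated: d(G,IL)=41/2, d(IL,K)=23, d(IL,N)=15, d(IL,Z)=29/2
iteration 2: select G,K (d=13, Q=-193/2); attach at lengths (19/4, 33/4); label the merged cluster GK
  updated: d(GK,IL)=61/4, d(GK,N)=10, d(GK,Z)=10
iteration 3: select GK,N (d=10, Q=-221/4); attach at lengths (61/16, 99/16); label the merged cluster GKN
  updated: d(GKN,IL)=81/8, d(GKN,Z)=15/2
iteration 4: select GKN,IL (d=81/8, Q=-257/8); attach at lengths (25/16, 137/16); label the merged cluster GIKLN
  updated: d(GIKLN,Z)=95/16
iteration 5: select GIKLN,Z (d=95/16); attach at lengths (95/32, 95/32); label the merged cluster GIKLNZ
final tree: ((((G:19/4,K:33/4):61/16,N:99/16):25/16,(I:1/2,L:7/2):137/16):95/32,Z:95/32)
total length: 689/16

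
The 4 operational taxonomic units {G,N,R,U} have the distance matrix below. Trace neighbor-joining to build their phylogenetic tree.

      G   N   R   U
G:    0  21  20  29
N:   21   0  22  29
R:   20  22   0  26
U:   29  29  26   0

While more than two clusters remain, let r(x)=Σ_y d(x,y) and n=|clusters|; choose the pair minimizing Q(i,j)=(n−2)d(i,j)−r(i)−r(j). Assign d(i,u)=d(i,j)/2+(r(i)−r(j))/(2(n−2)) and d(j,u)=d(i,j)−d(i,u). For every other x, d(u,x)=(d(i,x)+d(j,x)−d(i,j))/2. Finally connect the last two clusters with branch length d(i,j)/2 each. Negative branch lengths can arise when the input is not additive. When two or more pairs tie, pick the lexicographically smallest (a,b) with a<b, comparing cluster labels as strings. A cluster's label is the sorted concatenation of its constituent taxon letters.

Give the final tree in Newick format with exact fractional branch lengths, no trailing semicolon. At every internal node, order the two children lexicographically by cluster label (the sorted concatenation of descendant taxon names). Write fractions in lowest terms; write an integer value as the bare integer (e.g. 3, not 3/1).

(((G:10,N:11):3/2,R:9):17/2,U:17/2)

1. join G+N (d=21, Q=-100) ⇒ GN; edges |G|=10, |N|=11
  updated: d(GN,R)=21/2, d(GN,U)=37/2
2. join GN+R (d=21/2, Q=-55) ⇒ GNR; edges |GN|=3/2, |R|=9
  updated: d(GNR,U)=17
3. join GNR+U (d=17) ⇒ GNRU; edges |GNR|=17/2, |U|=17/2
final tree: (((G:10,N:11):3/2,R:9):17/2,U:17/2)
total length: 97/2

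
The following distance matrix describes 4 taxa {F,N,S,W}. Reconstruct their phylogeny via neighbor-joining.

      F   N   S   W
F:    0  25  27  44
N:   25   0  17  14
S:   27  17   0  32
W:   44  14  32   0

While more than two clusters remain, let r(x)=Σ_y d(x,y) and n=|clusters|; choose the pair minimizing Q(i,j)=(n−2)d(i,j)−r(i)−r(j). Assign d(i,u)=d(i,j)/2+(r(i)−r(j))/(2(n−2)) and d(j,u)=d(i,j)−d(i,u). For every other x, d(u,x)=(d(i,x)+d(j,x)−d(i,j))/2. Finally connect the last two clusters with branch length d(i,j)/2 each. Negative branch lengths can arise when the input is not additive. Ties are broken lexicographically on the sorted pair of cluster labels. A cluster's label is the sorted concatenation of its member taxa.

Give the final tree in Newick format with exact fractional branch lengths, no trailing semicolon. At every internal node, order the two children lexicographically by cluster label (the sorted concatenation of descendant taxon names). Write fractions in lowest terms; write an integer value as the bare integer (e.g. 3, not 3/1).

(((F:37/2,S:17/2):9,N:-3/2):31/4,W:31/4)

iteration 1: select F,S (d=27, Q=-118); attach at lengths (37/2, 17/2); label the merged cluster FS
  updated: d(FS,N)=15/2, d(FS,W)=49/2
iteration 2: select FS,N (d=15/2, Q=-46); attach at lengths (9, -3/2); label the merged cluster FNS
  updated: d(FNS,W)=31/2
iteration 3: select FNS,W (d=31/2); attach at lengths (31/4, 31/4); label the merged cluster FNSW
final tree: (((F:37/2,S:17/2):9,N:-3/2):31/4,W:31/4)
total length: 50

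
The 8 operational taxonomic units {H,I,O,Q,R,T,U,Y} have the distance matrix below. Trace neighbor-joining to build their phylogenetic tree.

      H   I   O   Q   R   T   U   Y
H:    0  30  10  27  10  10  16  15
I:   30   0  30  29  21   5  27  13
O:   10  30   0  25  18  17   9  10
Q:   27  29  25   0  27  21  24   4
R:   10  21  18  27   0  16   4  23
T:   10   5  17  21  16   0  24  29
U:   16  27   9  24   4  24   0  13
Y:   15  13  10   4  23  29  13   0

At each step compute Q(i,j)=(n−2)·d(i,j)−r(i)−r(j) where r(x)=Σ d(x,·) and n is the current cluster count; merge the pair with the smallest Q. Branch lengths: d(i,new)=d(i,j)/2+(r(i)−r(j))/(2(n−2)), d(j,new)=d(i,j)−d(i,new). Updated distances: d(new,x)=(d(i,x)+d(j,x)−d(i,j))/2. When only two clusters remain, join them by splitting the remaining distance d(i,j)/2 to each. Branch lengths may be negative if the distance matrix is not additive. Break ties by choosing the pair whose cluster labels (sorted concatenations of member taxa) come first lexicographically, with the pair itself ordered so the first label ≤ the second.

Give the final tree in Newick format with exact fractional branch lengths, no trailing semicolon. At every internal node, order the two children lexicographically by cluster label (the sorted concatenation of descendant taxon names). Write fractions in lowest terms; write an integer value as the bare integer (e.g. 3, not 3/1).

(((H:39/8,O:41/8):15/16,((I:21/4,T:-1/4):79/8,(Q:33/5,Y:-13/5):69/8):49/16):85/32,(R:37/16,U:27/16):85/32)

iteration 1: select I,T (d=5, Q=-247); attach at lengths (21/4, -1/4); label the merged cluster IT
  updated: d(H,IT)=35/2, d(IT,O)=21, d(IT,Q)=45/2, d(IT,R)=16, d(IT,U)=23, d(IT,Y)=37/2
iteration 2: select Q,Y (d=4, Q=-193); attach at lengths (33/5, -13/5); label the merged cluster QY
  updated: d(H,QY)=19, d(IT,QY)=37/2, d(O,QY)=31/2, d(QY,R)=23, d(QY,U)=33/2
iteration 3: select R,U (d=4, Q=-247/2); attach at lengths (37/16, 27/16); label the merged cluster RU
  updated: d(H,RU)=11, d(IT,RU)=35/2, d(O,RU)=23/2, d(QY,RU)=71/4
iteration 4: select IT,QY (d=37/2, Q=-359/4); attach at lengths (79/8, 69/8); label the merged cluster IQTY
  updated: d(H,IQTY)=9, d(IQTY,O)=9, d(IQTY,RU)=67/8
iteration 5: select H,O (d=10, Q=-81/2); attach at lengths (39/8, 41/8); label the merged cluster HO
  updated: d(HO,IQTY)=4, d(HO,RU)=25/4
iteration 6: select HO,IQTY (d=4, Q=-149/8); attach at lengths (15/16, 49/16); label the merged cluster HIOQTY
  updated: d(HIOQTY,RU)=85/16
iteration 7: select HIOQTY,RU (d=85/16); attach at lengths (85/32, 85/32); label the merged cluster HIOQRTUY
final tree: (((H:39/8,O:41/8):15/16,((I:21/4,T:-1/4):79/8,(Q:33/5,Y:-13/5):69/8):49/16):85/32,(R:37/16,U:27/16):85/32)
total length: 813/16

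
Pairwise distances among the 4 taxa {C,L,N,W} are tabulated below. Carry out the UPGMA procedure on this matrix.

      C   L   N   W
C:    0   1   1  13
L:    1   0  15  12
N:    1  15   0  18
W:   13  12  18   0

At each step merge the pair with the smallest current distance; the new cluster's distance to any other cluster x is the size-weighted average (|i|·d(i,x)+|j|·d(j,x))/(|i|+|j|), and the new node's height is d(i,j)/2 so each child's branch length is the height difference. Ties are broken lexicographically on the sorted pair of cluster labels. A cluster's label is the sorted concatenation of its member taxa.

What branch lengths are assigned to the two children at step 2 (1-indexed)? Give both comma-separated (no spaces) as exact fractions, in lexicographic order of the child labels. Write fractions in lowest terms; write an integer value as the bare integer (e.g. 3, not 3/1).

1. join C+L (d=1) ⇒ CL; edges |C|=1/2, |L|=1/2
  updated: d(CL,N)=8, d(CL,W)=25/2
2. join CL+N (d=8) ⇒ CLN; edges |CL|=7/2, |N|=4
  updated: d(CLN,W)=43/3
3. join CLN+W (d=43/3) ⇒ CLNW; edges |CLN|=19/6, |W|=43/6
final tree: (((C:1/2,L:1/2):7/2,N:4):19/6,W:43/6)
total length: 113/6

7/2,4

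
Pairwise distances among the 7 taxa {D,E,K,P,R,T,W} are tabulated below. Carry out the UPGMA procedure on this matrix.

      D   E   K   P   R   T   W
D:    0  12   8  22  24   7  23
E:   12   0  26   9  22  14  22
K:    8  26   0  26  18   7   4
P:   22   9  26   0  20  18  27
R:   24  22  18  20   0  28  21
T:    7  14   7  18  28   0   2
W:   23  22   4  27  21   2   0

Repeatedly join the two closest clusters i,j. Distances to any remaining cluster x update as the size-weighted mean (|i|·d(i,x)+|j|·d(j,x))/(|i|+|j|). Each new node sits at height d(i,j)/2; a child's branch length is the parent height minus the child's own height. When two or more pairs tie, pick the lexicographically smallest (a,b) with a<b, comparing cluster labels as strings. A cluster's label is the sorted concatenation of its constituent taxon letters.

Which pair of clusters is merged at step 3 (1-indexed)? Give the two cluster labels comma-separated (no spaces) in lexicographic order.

step 1: merge (T,W) at d=2; branch lengths T→1, W→1; new cluster TW
  updated: d(D,TW)=15, d(E,TW)=18, d(K,TW)=11/2, d(P,TW)=45/2, d(R,TW)=49/2
step 2: merge (K,TW) at d=11/2; branch lengths K→11/4, TW→7/4; new cluster KTW
  updated: d(D,KTW)=38/3, d(E,KTW)=62/3, d(KTW,P)=71/3, d(KTW,R)=67/3
step 3: merge (E,P) at d=9; branch lengths E→9/2, P→9/2; new cluster EP
  updated: d(D,EP)=17, d(EP,KTW)=133/6, d(EP,R)=21
step 4: merge (D,KTW) at d=38/3; branch lengths D→19/3, KTW→43/12; new cluster DKTW
  updated: d(DKTW,EP)=167/8, d(DKTW,R)=91/4
step 5: merge (DKTW,EP) at d=167/8; branch lengths DKTW→197/48, EP→95/16; new cluster DEKPTW
  updated: d(DEKPTW,R)=133/6
step 6: merge (DEKPTW,R) at d=133/6; branch lengths DEKPTW→31/48, R→133/12; new cluster DEKPRTW
final tree: (((D:19/3,(K:11/4,(T:1,W:1):7/4):43/12):197/48,(E:9/2,P:9/2):95/16):31/48,R:133/12)
total length: 755/16

E,P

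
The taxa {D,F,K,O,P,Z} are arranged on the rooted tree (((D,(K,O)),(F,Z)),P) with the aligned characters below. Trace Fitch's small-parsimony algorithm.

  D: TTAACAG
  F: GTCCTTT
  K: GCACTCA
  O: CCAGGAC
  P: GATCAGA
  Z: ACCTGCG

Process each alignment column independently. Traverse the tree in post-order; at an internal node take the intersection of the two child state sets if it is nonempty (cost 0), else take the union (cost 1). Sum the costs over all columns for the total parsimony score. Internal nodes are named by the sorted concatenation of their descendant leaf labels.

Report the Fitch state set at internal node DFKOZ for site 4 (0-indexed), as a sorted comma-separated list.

[col 0] KO: children K:{G}, O:{C} ∪→ {C,G}; cost 1
[col 0] DKO: children D:{T}, KO:{C,G} ∪→ {C,G,T}; cost 1
[col 0] FZ: children F:{G}, Z:{A} ∪→ {A,G}; cost 1
[col 0] DFKOZ: children DKO:{C,G,T}, FZ:{A,G} ∩→ {G}; cost 0
[col 0] DFKOPZ: children DFKOZ:{G}, P:{G} ∩→ {G}; cost 0
[col 1] KO: children K:{C}, O:{C} ∩→ {C}; cost 0
[col 1] DKO: children D:{T}, KO:{C} ∪→ {C,T}; cost 1
[col 1] FZ: children F:{T}, Z:{C} ∪→ {C,T}; cost 1
[col 1] DFKOZ: children DKO:{C,T}, FZ:{C,T} ∩→ {C,T}; cost 0
[col 1] DFKOPZ: children DFKOZ:{C,T}, P:{A} ∪→ {A,C,T}; cost 1
[col 2] KO: children K:{A}, O:{A} ∩→ {A}; cost 0
[col 2] DKO: children D:{A}, KO:{A} ∩→ {A}; cost 0
[col 2] FZ: children F:{C}, Z:{C} ∩→ {C}; cost 0
[col 2] DFKOZ: children DKO:{A}, FZ:{C} ∪→ {A,C}; cost 1
[col 2] DFKOPZ: children DFKOZ:{A,C}, P:{T} ∪→ {A,C,T}; cost 1
[col 3] KO: children K:{C}, O:{G} ∪→ {C,G}; cost 1
[col 3] DKO: children D:{A}, KO:{C,G} ∪→ {A,C,G}; cost 1
[col 3] FZ: children F:{C}, Z:{T} ∪→ {C,T}; cost 1
[col 3] DFKOZ: children DKO:{A,C,G}, FZ:{C,T} ∩→ {C}; cost 0
[col 3] DFKOPZ: children DFKOZ:{C}, P:{C} ∩→ {C}; cost 0
[col 4] KO: children K:{T}, O:{G} ∪→ {G,T}; cost 1
[col 4] DKO: children D:{C}, KO:{G,T} ∪→ {C,G,T}; cost 1
[col 4] FZ: children F:{T}, Z:{G} ∪→ {G,T}; cost 1
[col 4] DFKOZ: children DKO:{C,G,T}, FZ:{G,T} ∩→ {G,T}; cost 0
[col 4] DFKOPZ: children DFKOZ:{G,T}, P:{A} ∪→ {A,G,T}; cost 1
[col 5] KO: children K:{C}, O:{A} ∪→ {A,C}; cost 1
[col 5] DKO: children D:{A}, KO:{A,C} ∩→ {A}; cost 0
[col 5] FZ: children F:{T}, Z:{C} ∪→ {C,T}; cost 1
[col 5] DFKOZ: children DKO:{A}, FZ:{C,T} ∪→ {A,C,T}; cost 1
[col 5] DFKOPZ: children DFKOZ:{A,C,T}, P:{G} ∪→ {A,C,G,T}; cost 1
[col 6] KO: children K:{A}, O:{C} ∪→ {A,C}; cost 1
[col 6] DKO: children D:{G}, KO:{A,C} ∪→ {A,C,G}; cost 1
[col 6] FZ: children F:{T}, Z:{G} ∪→ {G,T}; cost 1
[col 6] DFKOZ: children DKO:{A,C,G}, FZ:{G,T} ∩→ {G}; cost 0
[col 6] DFKOPZ: children DFKOZ:{G}, P:{A} ∪→ {A,G}; cost 1
per-site changes: [3, 3, 2, 3, 4, 4, 4]; total = 23

G,T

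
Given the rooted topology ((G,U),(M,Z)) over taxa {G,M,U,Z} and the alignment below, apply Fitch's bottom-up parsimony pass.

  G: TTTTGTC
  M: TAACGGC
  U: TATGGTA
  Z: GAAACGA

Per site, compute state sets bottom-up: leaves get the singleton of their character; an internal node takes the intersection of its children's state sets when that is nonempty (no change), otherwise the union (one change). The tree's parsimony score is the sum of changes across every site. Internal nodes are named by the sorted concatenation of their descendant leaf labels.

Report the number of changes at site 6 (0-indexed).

2

site 0, node GU: G={T} ∩ U={T} → {T} (+0)
site 0, node MZ: M={T} ∪ Z={G} → {G,T} (+1)
site 0, node GMUZ: GU={T} ∩ MZ={G,T} → {T} (+0)
site 1, node GU: G={T} ∪ U={A} → {A,T} (+1)
site 1, node MZ: M={A} ∩ Z={A} → {A} (+0)
site 1, node GMUZ: GU={A,T} ∩ MZ={A} → {A} (+0)
site 2, node GU: G={T} ∩ U={T} → {T} (+0)
site 2, node MZ: M={A} ∩ Z={A} → {A} (+0)
site 2, node GMUZ: GU={T} ∪ MZ={A} → {A,T} (+1)
site 3, node GU: G={T} ∪ U={G} → {G,T} (+1)
site 3, node MZ: M={C} ∪ Z={A} → {A,C} (+1)
site 3, node GMUZ: GU={G,T} ∪ MZ={A,C} → {A,C,G,T} (+1)
site 4, node GU: G={G} ∩ U={G} → {G} (+0)
site 4, node MZ: M={G} ∪ Z={C} → {C,G} (+1)
site 4, node GMUZ: GU={G} ∩ MZ={C,G} → {G} (+0)
site 5, node GU: G={T} ∩ U={T} → {T} (+0)
site 5, node MZ: M={G} ∩ Z={G} → {G} (+0)
site 5, node GMUZ: GU={T} ∪ MZ={G} → {G,T} (+1)
site 6, node GU: G={C} ∪ U={A} → {A,C} (+1)
site 6, node MZ: M={C} ∪ Z={A} → {A,C} (+1)
site 6, node GMUZ: GU={A,C} ∩ MZ={A,C} → {A,C} (+0)
per-site changes: [1, 1, 1, 3, 1, 1, 2]; total = 10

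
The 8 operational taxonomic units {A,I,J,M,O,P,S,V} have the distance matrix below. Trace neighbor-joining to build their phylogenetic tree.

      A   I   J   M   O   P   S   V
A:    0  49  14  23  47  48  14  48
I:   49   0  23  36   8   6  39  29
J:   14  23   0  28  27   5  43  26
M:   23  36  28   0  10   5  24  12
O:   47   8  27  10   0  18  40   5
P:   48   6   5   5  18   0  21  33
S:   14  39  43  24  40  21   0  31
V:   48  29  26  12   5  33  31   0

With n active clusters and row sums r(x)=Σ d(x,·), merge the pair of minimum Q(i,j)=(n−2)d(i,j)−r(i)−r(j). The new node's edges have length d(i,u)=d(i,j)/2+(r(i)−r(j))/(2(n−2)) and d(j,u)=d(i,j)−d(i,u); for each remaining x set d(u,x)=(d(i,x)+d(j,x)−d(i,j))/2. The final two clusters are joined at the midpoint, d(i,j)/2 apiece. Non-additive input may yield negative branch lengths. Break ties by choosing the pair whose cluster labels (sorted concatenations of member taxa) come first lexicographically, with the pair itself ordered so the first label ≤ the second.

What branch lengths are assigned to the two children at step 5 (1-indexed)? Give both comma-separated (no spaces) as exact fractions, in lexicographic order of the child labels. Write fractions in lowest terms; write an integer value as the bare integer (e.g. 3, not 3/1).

93/16,93/16

1. join A+S (d=14, Q=-371) ⇒ AS; edges |A|=115/12, |S|=53/12
  updated: d(AS,I)=37, d(AS,J)=43/2, d(AS,M)=33/2, d(AS,O)=73/2, d(AS,P)=55/2, d(AS,V)=65/2
2. join O+V (d=5, Q=-217) ⇒ OV; edges |O|=-4/5, |V|=29/5
  updated: d(AS,OV)=32, d(I,OV)=16, d(J,OV)=24, d(M,OV)=17/2, d(OV,P)=23
3. join M+OV (d=17/2, Q=-327/2) ⇒ MOV; edges |M|=49/16, |OV|=87/16
  updated: d(AS,MOV)=20, d(I,MOV)=87/4, d(J,MOV)=87/4, d(MOV,P)=39/4
4. join AS+MOV (d=20, Q=-477/4) ⇒ AMOSV; edges |AS|=371/24, |MOV|=109/24
  updated: d(AMOSV,I)=155/8, d(AMOSV,J)=93/8, d(AMOSV,P)=69/8
5. join AMOSV+J (d=93/8, Q=-56) ⇒ AJMOSV; edges |AMOSV|=93/16, |J|=93/16
  updated: d(AJMOSV,I)=123/8, d(AJMOSV,P)=1
6. join AJMOSV+I (d=123/8, Q=-179/8) ⇒ AIJMOSV; edges |AJMOSV|=83/16, |I|=163/16
  updated: d(AIJMOSV,P)=-67/16
7. join AIJMOSV+P (d=-67/16) ⇒ AIJMOPSV; edges |AIJMOSV|=-67/32, |P|=-67/32
final tree: (((((A:115/12,S:53/12):371/24,(M:49/16,(O:-4/5,V:29/5):87/16):109/24):93/16,J:93/16):83/16,I:163/16):-67/32,P:-67/32)
total length: 1125/16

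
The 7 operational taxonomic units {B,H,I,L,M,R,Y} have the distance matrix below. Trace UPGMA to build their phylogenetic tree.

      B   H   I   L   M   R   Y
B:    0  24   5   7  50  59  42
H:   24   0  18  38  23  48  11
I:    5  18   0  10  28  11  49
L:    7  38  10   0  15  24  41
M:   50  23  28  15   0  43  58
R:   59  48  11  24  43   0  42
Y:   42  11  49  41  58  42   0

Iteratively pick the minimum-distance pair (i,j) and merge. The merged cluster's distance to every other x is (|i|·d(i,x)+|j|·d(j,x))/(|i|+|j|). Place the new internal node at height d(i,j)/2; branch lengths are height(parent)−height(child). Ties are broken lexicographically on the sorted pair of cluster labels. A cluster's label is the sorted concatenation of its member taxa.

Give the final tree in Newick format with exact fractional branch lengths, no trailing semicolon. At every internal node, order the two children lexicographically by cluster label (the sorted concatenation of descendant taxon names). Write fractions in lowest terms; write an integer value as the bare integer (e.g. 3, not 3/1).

(((((B:5/2,I:5/2):7/4,L:17/4):45/4,M:31/2):13/8,R:137/8):81/40,(H:11/2,Y:11/2):273/20)

iteration 1: select B,I (d=5); attach at lengths (5/2, 5/2); label the merged cluster BI
  updated: d(BI,H)=21, d(BI,L)=17/2, d(BI,M)=39, d(BI,R)=35, d(BI,Y)=91/2
iteration 2: select BI,L (d=17/2); attach at lengths (7/4, 17/4); label the merged cluster BIL
  updated: d(BIL,H)=80/3, d(BIL,M)=31, d(BIL,R)=94/3, d(BIL,Y)=44
iteration 3: select H,Y (d=11); attach at lengths (11/2, 11/2); label the merged cluster HY
  updated: d(BIL,HY)=106/3, d(HY,M)=81/2, d(HY,R)=45
iteration 4: select BIL,M (d=31); attach at lengths (45/4, 31/2); label the merged cluster BILM
  updated: d(BILM,HY)=293/8, d(BILM,R)=137/4
iteration 5: select BILM,R (d=137/4); attach at lengths (13/8, 137/8); label the merged cluster BILMR
  updated: d(BILMR,HY)=383/10
iteration 6: select BILMR,HY (d=383/10); attach at lengths (81/40, 273/20); label the merged cluster BHILMRY
final tree: (((((B:5/2,I:5/2):7/4,L:17/4):45/4,M:31/2):13/8,R:137/8):81/40,(H:11/2,Y:11/2):273/20)
total length: 3327/40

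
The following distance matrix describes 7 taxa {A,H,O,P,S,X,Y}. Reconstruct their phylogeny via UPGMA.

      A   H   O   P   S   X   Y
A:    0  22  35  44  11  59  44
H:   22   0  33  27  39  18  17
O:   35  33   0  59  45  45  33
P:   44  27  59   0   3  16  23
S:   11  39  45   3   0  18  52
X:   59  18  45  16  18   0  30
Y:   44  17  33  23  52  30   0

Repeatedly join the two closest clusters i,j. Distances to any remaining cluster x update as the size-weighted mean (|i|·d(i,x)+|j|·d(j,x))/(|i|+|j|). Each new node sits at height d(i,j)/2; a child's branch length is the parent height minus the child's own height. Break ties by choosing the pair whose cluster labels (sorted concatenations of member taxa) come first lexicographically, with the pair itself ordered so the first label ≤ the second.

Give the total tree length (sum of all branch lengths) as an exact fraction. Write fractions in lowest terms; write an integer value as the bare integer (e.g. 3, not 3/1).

1. join P+S (d=3) ⇒ PS; edges |P|=3/2, |S|=3/2
  updated: d(A,PS)=55/2, d(H,PS)=33, d(O,PS)=52, d(PS,X)=17, d(PS,Y)=75/2
2. join H+Y (d=17) ⇒ HY; edges |H|=17/2, |Y|=17/2
  updated: d(A,HY)=33, d(HY,O)=33, d(HY,PS)=141/4, d(HY,X)=24
3. join PS+X (d=17) ⇒ PSX; edges |PS|=7, |X|=17/2
  updated: d(A,PSX)=38, d(HY,PSX)=63/2, d(O,PSX)=149/3
4. join HY+PSX (d=63/2) ⇒ HPSXY; edges |HY|=29/4, |PSX|=29/4
  updated: d(A,HPSXY)=36, d(HPSXY,O)=43
5. join A+O (d=35) ⇒ AO; edges |A|=35/2, |O|=35/2
  updated: d(AO,HPSXY)=79/2
6. join AO+HPSXY (d=79/2) ⇒ AHOPSXY; edges |AO|=9/4, |HPSXY|=4
final tree: ((A:35/2,O:35/2):9/4,((H:17/2,Y:17/2):29/4,((P:3/2,S:3/2):7,X:17/2):29/4):4)
total length: 365/4

365/4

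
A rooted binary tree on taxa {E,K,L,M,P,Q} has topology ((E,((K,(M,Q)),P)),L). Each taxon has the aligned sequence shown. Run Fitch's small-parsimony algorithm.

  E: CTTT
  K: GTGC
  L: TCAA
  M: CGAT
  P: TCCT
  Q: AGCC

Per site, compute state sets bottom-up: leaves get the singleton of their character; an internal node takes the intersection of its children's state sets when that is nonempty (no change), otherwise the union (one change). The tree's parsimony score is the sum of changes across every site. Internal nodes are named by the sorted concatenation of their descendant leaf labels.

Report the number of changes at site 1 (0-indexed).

3

site 0, node MQ: M={C} ∪ Q={A} → {A,C} (+1)
site 0, node KMQ: K={G} ∪ MQ={A,C} → {A,C,G} (+1)
site 0, node KMPQ: KMQ={A,C,G} ∪ P={T} → {A,C,G,T} (+1)
site 0, node EKMPQ: E={C} ∩ KMPQ={A,C,G,T} → {C} (+0)
site 0, node EKLMPQ: EKMPQ={C} ∪ L={T} → {C,T} (+1)
site 1, node MQ: M={G} ∩ Q={G} → {G} (+0)
site 1, node KMQ: K={T} ∪ MQ={G} → {G,T} (+1)
site 1, node KMPQ: KMQ={G,T} ∪ P={C} → {C,G,T} (+1)
site 1, node EKMPQ: E={T} ∩ KMPQ={C,G,T} → {T} (+0)
site 1, node EKLMPQ: EKMPQ={T} ∪ L={C} → {C,T} (+1)
site 2, node MQ: M={A} ∪ Q={C} → {A,C} (+1)
site 2, node KMQ: K={G} ∪ MQ={A,C} → {A,C,G} (+1)
site 2, node KMPQ: KMQ={A,C,G} ∩ P={C} → {C} (+0)
site 2, node EKMPQ: E={T} ∪ KMPQ={C} → {C,T} (+1)
site 2, node EKLMPQ: EKMPQ={C,T} ∪ L={A} → {A,C,T} (+1)
site 3, node MQ: M={T} ∪ Q={C} → {C,T} (+1)
site 3, node KMQ: K={C} ∩ MQ={C,T} → {C} (+0)
site 3, node KMPQ: KMQ={C} ∪ P={T} → {C,T} (+1)
site 3, node EKMPQ: E={T} ∩ KMPQ={C,T} → {T} (+0)
site 3, node EKLMPQ: EKMPQ={T} ∪ L={A} → {A,T} (+1)
per-site changes: [4, 3, 4, 3]; total = 14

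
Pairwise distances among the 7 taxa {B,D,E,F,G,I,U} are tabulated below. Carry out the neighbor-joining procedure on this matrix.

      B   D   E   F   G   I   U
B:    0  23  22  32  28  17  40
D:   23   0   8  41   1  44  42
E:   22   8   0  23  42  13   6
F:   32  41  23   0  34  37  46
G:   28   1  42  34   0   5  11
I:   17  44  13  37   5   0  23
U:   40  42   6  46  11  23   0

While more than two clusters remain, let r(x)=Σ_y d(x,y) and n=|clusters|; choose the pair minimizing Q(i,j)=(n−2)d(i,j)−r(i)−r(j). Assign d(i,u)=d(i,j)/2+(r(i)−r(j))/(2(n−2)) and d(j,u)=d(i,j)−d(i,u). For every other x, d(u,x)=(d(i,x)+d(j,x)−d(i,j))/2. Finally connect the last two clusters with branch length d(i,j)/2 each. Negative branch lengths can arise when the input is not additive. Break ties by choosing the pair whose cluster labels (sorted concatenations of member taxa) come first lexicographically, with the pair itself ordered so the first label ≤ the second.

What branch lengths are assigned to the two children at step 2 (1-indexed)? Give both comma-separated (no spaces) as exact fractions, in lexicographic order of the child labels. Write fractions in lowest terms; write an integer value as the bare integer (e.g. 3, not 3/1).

1. join D+G (d=1, Q=-275) ⇒ DG; edges |D|=43/10, |G|=-33/10
  updated: d(B,DG)=25, d(DG,E)=49/2, d(DG,F)=37, d(DG,I)=24, d(DG,U)=26
2. join E+U (d=6, Q=-411/2) ⇒ EU; edges |E|=-57/16, |U|=153/16
  updated: d(B,EU)=28, d(DG,EU)=89/4, d(EU,F)=63/2, d(EU,I)=15
3. join EU+I (d=15, Q=-579/4) ⇒ EIU; edges |EU|=65/8, |I|=55/8
  updated: d(B,EIU)=15, d(DG,EIU)=125/8, d(EIU,F)=107/4
4. join B+F (d=32, Q=-415/4) ⇒ BF; edges |B|=161/16, |F|=351/16
  updated: d(BF,DG)=15, d(BF,EIU)=39/8
5. join BF+DG (d=15, Q=-71/2) ⇒ BDFG; edges |BF|=17/8, |DG|=103/8
  updated: d(BDFG,EIU)=11/4
6. join BDFG+EIU (d=11/4) ⇒ BDEFGIU; edges |BDFG|=11/8, |EIU|=11/8
final tree: (((B:161/16,F:351/16):17/8,(D:43/10,G:-33/10):103/8):11/8,((E:-57/16,U:153/16):65/8,I:55/8):11/8)
total length: 287/4

-57/16,153/16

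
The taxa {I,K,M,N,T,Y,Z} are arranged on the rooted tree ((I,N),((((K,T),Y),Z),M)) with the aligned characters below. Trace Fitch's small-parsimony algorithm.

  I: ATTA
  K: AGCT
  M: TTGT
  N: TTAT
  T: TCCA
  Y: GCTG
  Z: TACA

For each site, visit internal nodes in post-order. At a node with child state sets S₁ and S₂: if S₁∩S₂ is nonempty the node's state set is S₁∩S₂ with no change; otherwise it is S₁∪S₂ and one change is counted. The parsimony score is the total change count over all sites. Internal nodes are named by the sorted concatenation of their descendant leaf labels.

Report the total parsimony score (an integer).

14

site 0, node IN: I={A} ∪ N={T} → {A,T} (+1)
site 0, node KT: K={A} ∪ T={T} → {A,T} (+1)
site 0, node KTY: KT={A,T} ∪ Y={G} → {A,G,T} (+1)
site 0, node KTYZ: KTY={A,G,T} ∩ Z={T} → {T} (+0)
site 0, node KMTYZ: KTYZ={T} ∩ M={T} → {T} (+0)
site 0, node IKMNTYZ: IN={A,T} ∩ KMTYZ={T} → {T} (+0)
site 1, node IN: I={T} ∩ N={T} → {T} (+0)
site 1, node KT: K={G} ∪ T={C} → {C,G} (+1)
site 1, node KTY: KT={C,G} ∩ Y={C} → {C} (+0)
site 1, node KTYZ: KTY={C} ∪ Z={A} → {A,C} (+1)
site 1, node KMTYZ: KTYZ={A,C} ∪ M={T} → {A,C,T} (+1)
site 1, node IKMNTYZ: IN={T} ∩ KMTYZ={A,C,T} → {T} (+0)
site 2, node IN: I={T} ∪ N={A} → {A,T} (+1)
site 2, node KT: K={C} ∩ T={C} → {C} (+0)
site 2, node KTY: KT={C} ∪ Y={T} → {C,T} (+1)
site 2, node KTYZ: KTY={C,T} ∩ Z={C} → {C} (+0)
site 2, node KMTYZ: KTYZ={C} ∪ M={G} → {C,G} (+1)
site 2, node IKMNTYZ: IN={A,T} ∪ KMTYZ={C,G} → {A,C,G,T} (+1)
site 3, node IN: I={A} ∪ N={T} → {A,T} (+1)
site 3, node KT: K={T} ∪ T={A} → {A,T} (+1)
site 3, node KTY: KT={A,T} ∪ Y={G} → {A,G,T} (+1)
site 3, node KTYZ: KTY={A,G,T} ∩ Z={A} → {A} (+0)
site 3, node KMTYZ: KTYZ={A} ∪ M={T} → {A,T} (+1)
site 3, node IKMNTYZ: IN={A,T} ∩ KMTYZ={A,T} → {A,T} (+0)
per-site changes: [3, 3, 4, 4]; total = 14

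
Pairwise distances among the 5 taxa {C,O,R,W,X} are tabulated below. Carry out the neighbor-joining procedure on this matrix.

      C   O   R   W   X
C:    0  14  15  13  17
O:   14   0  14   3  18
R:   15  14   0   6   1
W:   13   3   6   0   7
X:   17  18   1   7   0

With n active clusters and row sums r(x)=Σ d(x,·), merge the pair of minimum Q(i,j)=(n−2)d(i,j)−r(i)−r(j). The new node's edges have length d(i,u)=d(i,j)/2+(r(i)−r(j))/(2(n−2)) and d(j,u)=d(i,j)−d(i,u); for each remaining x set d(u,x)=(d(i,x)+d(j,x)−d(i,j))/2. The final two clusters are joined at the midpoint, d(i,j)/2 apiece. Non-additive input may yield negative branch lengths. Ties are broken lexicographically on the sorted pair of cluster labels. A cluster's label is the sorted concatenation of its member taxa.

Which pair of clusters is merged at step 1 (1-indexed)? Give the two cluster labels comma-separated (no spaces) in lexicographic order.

1. join R+X (d=1, Q=-76) ⇒ RX; edges |R|=-2/3, |X|=5/3
  updated: d(C,RX)=31/2, d(O,RX)=31/2, d(RX,W)=6
2. join C+RX (d=31/2, Q=-97/2) ⇒ CRX; edges |C|=73/8, |RX|=51/8
  updated: d(CRX,O)=7, d(CRX,W)=7/4
3. join CRX+O (d=7, Q=-47/4) ⇒ CORX; edges |CRX|=23/8, |O|=33/8
  updated: d(CORX,W)=-9/8
4. join CORX+W (d=-9/8) ⇒ CORWX; edges |CORX|=-9/16, |W|=-9/16
final tree: (((C:73/8,(R:-2/3,X:5/3):51/8):23/8,O:33/8):-9/16,W:-9/16)
total length: 179/8

R,X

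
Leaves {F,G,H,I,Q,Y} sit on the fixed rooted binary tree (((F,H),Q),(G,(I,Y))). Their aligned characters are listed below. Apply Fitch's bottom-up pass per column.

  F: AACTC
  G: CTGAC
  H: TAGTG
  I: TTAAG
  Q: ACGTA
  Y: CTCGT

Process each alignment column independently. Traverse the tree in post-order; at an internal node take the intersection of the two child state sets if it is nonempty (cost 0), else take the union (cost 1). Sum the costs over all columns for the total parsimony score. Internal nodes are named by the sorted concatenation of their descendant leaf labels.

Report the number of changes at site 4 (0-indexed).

4

[col 0] FH: children F:{A}, H:{T} ∪→ {A,T}; cost 1
[col 0] FHQ: children FH:{A,T}, Q:{A} ∩→ {A}; cost 0
[col 0] IY: children I:{T}, Y:{C} ∪→ {C,T}; cost 1
[col 0] GIY: children G:{C}, IY:{C,T} ∩→ {C}; cost 0
[col 0] FGHIQY: children FHQ:{A}, GIY:{C} ∪→ {A,C}; cost 1
[col 1] FH: children F:{A}, H:{A} ∩→ {A}; cost 0
[col 1] FHQ: children FH:{A}, Q:{C} ∪→ {A,C}; cost 1
[col 1] IY: children I:{T}, Y:{T} ∩→ {T}; cost 0
[col 1] GIY: children G:{T}, IY:{T} ∩→ {T}; cost 0
[col 1] FGHIQY: children FHQ:{A,C}, GIY:{T} ∪→ {A,C,T}; cost 1
[col 2] FH: children F:{C}, H:{G} ∪→ {C,G}; cost 1
[col 2] FHQ: children FH:{C,G}, Q:{G} ∩→ {G}; cost 0
[col 2] IY: children I:{A}, Y:{C} ∪→ {A,C}; cost 1
[col 2] GIY: children G:{G}, IY:{A,C} ∪→ {A,C,G}; cost 1
[col 2] FGHIQY: children FHQ:{G}, GIY:{A,C,G} ∩→ {G}; cost 0
[col 3] FH: children F:{T}, H:{T} ∩→ {T}; cost 0
[col 3] FHQ: children FH:{T}, Q:{T} ∩→ {T}; cost 0
[col 3] IY: children I:{A}, Y:{G} ∪→ {A,G}; cost 1
[col 3] GIY: children G:{A}, IY:{A,G} ∩→ {A}; cost 0
[col 3] FGHIQY: children FHQ:{T}, GIY:{A} ∪→ {A,T}; cost 1
[col 4] FH: children F:{C}, H:{G} ∪→ {C,G}; cost 1
[col 4] FHQ: children FH:{C,G}, Q:{A} ∪→ {A,C,G}; cost 1
[col 4] IY: children I:{G}, Y:{T} ∪→ {G,T}; cost 1
[col 4] GIY: children G:{C}, IY:{G,T} ∪→ {C,G,T}; cost 1
[col 4] FGHIQY: children FHQ:{A,C,G}, GIY:{C,G,T} ∩→ {C,G}; cost 0
per-site changes: [3, 2, 3, 2, 4]; total = 14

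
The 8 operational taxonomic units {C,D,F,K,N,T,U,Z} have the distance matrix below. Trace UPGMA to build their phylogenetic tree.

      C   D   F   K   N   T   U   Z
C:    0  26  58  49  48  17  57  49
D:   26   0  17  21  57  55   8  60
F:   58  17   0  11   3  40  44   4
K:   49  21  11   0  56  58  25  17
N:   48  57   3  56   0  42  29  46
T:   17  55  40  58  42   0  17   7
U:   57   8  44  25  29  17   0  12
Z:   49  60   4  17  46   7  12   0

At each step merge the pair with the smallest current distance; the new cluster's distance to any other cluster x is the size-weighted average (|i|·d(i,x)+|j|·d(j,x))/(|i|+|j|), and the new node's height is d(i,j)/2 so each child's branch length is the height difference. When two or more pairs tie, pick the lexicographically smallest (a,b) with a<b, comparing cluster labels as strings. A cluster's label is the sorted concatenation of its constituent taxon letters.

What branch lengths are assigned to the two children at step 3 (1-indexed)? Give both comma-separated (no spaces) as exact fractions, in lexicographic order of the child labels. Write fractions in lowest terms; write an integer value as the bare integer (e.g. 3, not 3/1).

step 1: merge (F,N) at d=3; branch lengths F→3/2, N→3/2; new cluster FN
  updated: d(C,FN)=53, d(D,FN)=37, d(FN,K)=67/2, d(FN,T)=41, d(FN,U)=73/2, d(FN,Z)=25
step 2: merge (T,Z) at d=7; branch lengths T→7/2, Z→7/2; new cluster TZ
  updated: d(C,TZ)=33, d(D,TZ)=115/2, d(FN,TZ)=33, d(K,TZ)=75/2, d(TZ,U)=29/2
step 3: merge (D,U) at d=8; branch lengths D→4, U→4; new cluster DU
  updated: d(C,DU)=83/2, d(DU,FN)=147/4, d(DU,K)=23, d(DU,TZ)=36
step 4: merge (DU,K) at d=23; branch lengths DU→15/2, K→23/2; new cluster DKU
  updated: d(C,DKU)=44, d(DKU,FN)=107/3, d(DKU,TZ)=73/2
step 5: merge (C,TZ) at d=33; branch lengths C→33/2, TZ→13; new cluster CTZ
  updated: d(CTZ,DKU)=39, d(CTZ,FN)=119/3
step 6: merge (DKU,FN) at d=107/3; branch lengths DKU→19/3, FN→49/3; new cluster DFKNU
  updated: d(CTZ,DFKNU)=589/15
step 7: merge (CTZ,DFKNU) at d=589/15; branch lengths CTZ→47/15, DFKNU→9/5; new cluster CDFKNTUZ
final tree: ((C:33/2,(T:7/2,Z:7/2):13):47/15,(((D:4,U:4):15/2,K:23/2):19/3,(F:3/2,N:3/2):49/3):9/5)
total length: 941/10

4,4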